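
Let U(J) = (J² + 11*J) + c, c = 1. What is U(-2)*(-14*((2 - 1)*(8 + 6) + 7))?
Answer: 4998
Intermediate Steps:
U(J) = 1 + J² + 11*J (U(J) = (J² + 11*J) + 1 = 1 + J² + 11*J)
U(-2)*(-14*((2 - 1)*(8 + 6) + 7)) = (1 + (-2)² + 11*(-2))*(-14*((2 - 1)*(8 + 6) + 7)) = (1 + 4 - 22)*(-14*(1*14 + 7)) = -(-238)*(14 + 7) = -(-238)*21 = -17*(-294) = 4998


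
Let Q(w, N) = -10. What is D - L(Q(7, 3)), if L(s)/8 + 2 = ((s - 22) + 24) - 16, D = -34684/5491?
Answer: 1107444/5491 ≈ 201.68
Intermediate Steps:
D = -34684/5491 (D = -34684*1/5491 = -34684/5491 ≈ -6.3165)
L(s) = -128 + 8*s (L(s) = -16 + 8*(((s - 22) + 24) - 16) = -16 + 8*(((-22 + s) + 24) - 16) = -16 + 8*((2 + s) - 16) = -16 + 8*(-14 + s) = -16 + (-112 + 8*s) = -128 + 8*s)
D - L(Q(7, 3)) = -34684/5491 - (-128 + 8*(-10)) = -34684/5491 - (-128 - 80) = -34684/5491 - 1*(-208) = -34684/5491 + 208 = 1107444/5491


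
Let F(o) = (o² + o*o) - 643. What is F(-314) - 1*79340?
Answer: 117209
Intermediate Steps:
F(o) = -643 + 2*o² (F(o) = (o² + o²) - 643 = 2*o² - 643 = -643 + 2*o²)
F(-314) - 1*79340 = (-643 + 2*(-314)²) - 1*79340 = (-643 + 2*98596) - 79340 = (-643 + 197192) - 79340 = 196549 - 79340 = 117209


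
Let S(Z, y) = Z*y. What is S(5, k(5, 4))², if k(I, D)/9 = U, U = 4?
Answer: 32400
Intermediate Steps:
k(I, D) = 36 (k(I, D) = 9*4 = 36)
S(5, k(5, 4))² = (5*36)² = 180² = 32400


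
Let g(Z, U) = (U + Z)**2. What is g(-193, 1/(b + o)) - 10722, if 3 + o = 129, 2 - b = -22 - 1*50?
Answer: 1061002801/40000 ≈ 26525.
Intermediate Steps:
b = 74 (b = 2 - (-22 - 1*50) = 2 - (-22 - 50) = 2 - 1*(-72) = 2 + 72 = 74)
o = 126 (o = -3 + 129 = 126)
g(-193, 1/(b + o)) - 10722 = (1/(74 + 126) - 193)**2 - 10722 = (1/200 - 193)**2 - 10722 = (-38599/200)**2 - 10722 = 1489882801/40000 - 10722 = 1061002801/40000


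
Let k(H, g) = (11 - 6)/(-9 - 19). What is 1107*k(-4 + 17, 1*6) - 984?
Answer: -33087/28 ≈ -1181.7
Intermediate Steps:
k(H, g) = -5/28 (k(H, g) = 5/(-28) = 5*(-1/28) = -5/28)
1107*k(-4 + 17, 1*6) - 984 = 1107*(-5/28) - 984 = -5535/28 - 984 = -33087/28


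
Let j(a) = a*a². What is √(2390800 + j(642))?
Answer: 2*√66750022 ≈ 16340.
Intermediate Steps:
j(a) = a³
√(2390800 + j(642)) = √(2390800 + 642³) = √(2390800 + 264609288) = √267000088 = 2*√66750022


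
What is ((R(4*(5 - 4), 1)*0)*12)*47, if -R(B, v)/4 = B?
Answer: 0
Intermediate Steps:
R(B, v) = -4*B
((R(4*(5 - 4), 1)*0)*12)*47 = ((-16*(5 - 4)*0)*12)*47 = ((-16*0)*12)*47 = ((-4*4*0)*12)*47 = (-16*0*12)*47 = (0*12)*47 = 0*47 = 0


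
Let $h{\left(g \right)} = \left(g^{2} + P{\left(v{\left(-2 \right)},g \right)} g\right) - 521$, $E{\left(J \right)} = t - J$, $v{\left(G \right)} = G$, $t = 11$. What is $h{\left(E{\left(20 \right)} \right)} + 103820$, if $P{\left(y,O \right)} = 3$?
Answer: $103353$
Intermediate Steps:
$E{\left(J \right)} = 11 - J$
$h{\left(g \right)} = -521 + g^{2} + 3 g$ ($h{\left(g \right)} = \left(g^{2} + 3 g\right) - 521 = -521 + g^{2} + 3 g$)
$h{\left(E{\left(20 \right)} \right)} + 103820 = \left(-521 + \left(11 - 20\right)^{2} + 3 \left(11 - 20\right)\right) + 103820 = \left(-521 + \left(-9\right)^{2} + 3 \left(-9\right)\right) + 103820 = \left(-521 + 81 - 27\right) + 103820 = -467 + 103820 = 103353$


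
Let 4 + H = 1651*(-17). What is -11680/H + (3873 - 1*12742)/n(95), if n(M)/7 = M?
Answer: -34456357/2666745 ≈ -12.921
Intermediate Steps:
n(M) = 7*M
H = -28071 (H = -4 + 1651*(-17) = -4 - 28067 = -28071)
-11680/H + (3873 - 1*12742)/n(95) = -11680/(-28071) + (3873 - 1*12742)/((7*95)) = -11680*(-1/28071) + (3873 - 12742)/665 = 11680/28071 - 8869*1/665 = 11680/28071 - 1267/95 = -34456357/2666745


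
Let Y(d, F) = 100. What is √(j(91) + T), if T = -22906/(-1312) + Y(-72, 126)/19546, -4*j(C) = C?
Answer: I*√13579198473119/1602772 ≈ 2.2991*I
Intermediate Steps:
j(C) = -C/4
T = 111962969/6411088 (T = -22906/(-1312) + 100/19546 = -22906*(-1/1312) + 100*(1/19546) = 11453/656 + 50/9773 = 111962969/6411088 ≈ 17.464)
√(j(91) + T) = √(-¼*91 + 111962969/6411088) = √(-91/4 + 111962969/6411088) = √(-33889283/6411088) = I*√13579198473119/1602772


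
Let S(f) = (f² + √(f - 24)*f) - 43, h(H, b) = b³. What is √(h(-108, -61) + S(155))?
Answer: √(-202999 + 155*√131) ≈ 448.58*I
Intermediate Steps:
S(f) = -43 + f² + f*√(-24 + f) (S(f) = (f² + √(-24 + f)*f) - 43 = (f² + f*√(-24 + f)) - 43 = -43 + f² + f*√(-24 + f))
√(h(-108, -61) + S(155)) = √((-61)³ + (-43 + 155² + 155*√(-24 + 155))) = √(-226981 + (-43 + 24025 + 155*√131)) = √(-226981 + (23982 + 155*√131)) = √(-202999 + 155*√131)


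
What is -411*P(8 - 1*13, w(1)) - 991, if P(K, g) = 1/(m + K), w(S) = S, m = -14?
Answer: -18418/19 ≈ -969.37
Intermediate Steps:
P(K, g) = 1/(-14 + K)
-411*P(8 - 1*13, w(1)) - 991 = -411/(-14 + (8 - 1*13)) - 991 = -411/(-14 + (8 - 13)) - 991 = -411/(-14 - 5) - 991 = -411/(-19) - 991 = -411*(-1/19) - 991 = 411/19 - 991 = -18418/19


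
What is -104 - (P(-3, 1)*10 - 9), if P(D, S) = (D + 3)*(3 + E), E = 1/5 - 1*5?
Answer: -95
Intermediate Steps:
E = -24/5 (E = 1*(⅕) - 5 = ⅕ - 5 = -24/5 ≈ -4.8000)
P(D, S) = -27/5 - 9*D/5 (P(D, S) = (D + 3)*(3 - 24/5) = (3 + D)*(-9/5) = -27/5 - 9*D/5)
-104 - (P(-3, 1)*10 - 9) = -104 - ((-27/5 - 9/5*(-3))*10 - 9) = -104 - ((-27/5 + 27/5)*10 - 9) = -104 - (0*10 - 9) = -104 - (0 - 9) = -104 - 1*(-9) = -104 + 9 = -95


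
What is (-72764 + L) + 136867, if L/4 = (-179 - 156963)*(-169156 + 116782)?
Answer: 32920684535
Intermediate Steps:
L = 32920620432 (L = 4*((-179 - 156963)*(-169156 + 116782)) = 4*(-157142*(-52374)) = 4*8230155108 = 32920620432)
(-72764 + L) + 136867 = (-72764 + 32920620432) + 136867 = 32920547668 + 136867 = 32920684535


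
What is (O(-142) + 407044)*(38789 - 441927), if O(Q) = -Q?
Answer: -164152149668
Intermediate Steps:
(O(-142) + 407044)*(38789 - 441927) = (-1*(-142) + 407044)*(38789 - 441927) = (142 + 407044)*(-403138) = 407186*(-403138) = -164152149668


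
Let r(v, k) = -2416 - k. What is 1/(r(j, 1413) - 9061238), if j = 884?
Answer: -1/9065067 ≈ -1.1031e-7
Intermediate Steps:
1/(r(j, 1413) - 9061238) = 1/((-2416 - 1*1413) - 9061238) = 1/((-2416 - 1413) - 9061238) = 1/(-3829 - 9061238) = 1/(-9065067) = -1/9065067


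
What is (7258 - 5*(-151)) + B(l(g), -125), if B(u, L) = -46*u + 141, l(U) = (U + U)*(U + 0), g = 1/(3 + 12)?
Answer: 1834558/225 ≈ 8153.6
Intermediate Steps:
g = 1/15 ≈ 0.066667
l(U) = 2*U² (l(U) = (2*U)*U = 2*U²)
B(u, L) = 141 - 46*u
(7258 - 5*(-151)) + B(l(g), -125) = (7258 - 5*(-151)) + (141 - 92*(1/15)²) = (7258 + 755) + (141 - 92/225) = 8013 + (141 - 46*2/225) = 8013 + (141 - 92/225) = 8013 + 31633/225 = 1834558/225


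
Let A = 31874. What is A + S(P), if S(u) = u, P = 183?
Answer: 32057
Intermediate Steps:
A + S(P) = 31874 + 183 = 32057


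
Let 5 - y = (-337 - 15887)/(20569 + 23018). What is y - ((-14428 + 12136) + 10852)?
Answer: -124290187/14529 ≈ -8554.6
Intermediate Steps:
y = 78053/14529 (y = 5 - (-337 - 15887)/(20569 + 23018) = 5 - (-16224)/43587 = 5 - 1*(-5408/14529) = 5 + 5408/14529 = 78053/14529 ≈ 5.3722)
y - ((-14428 + 12136) + 10852) = 78053/14529 - ((-14428 + 12136) + 10852) = 78053/14529 - (-2292 + 10852) = 78053/14529 - 1*8560 = 78053/14529 - 8560 = -124290187/14529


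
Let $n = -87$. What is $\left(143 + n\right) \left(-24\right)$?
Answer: $-1344$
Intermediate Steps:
$\left(143 + n\right) \left(-24\right) = \left(143 - 87\right) \left(-24\right) = 56 \left(-24\right) = -1344$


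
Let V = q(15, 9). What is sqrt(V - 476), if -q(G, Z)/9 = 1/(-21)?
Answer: I*sqrt(23303)/7 ≈ 21.808*I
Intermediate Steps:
q(G, Z) = 3/7 (q(G, Z) = -9/(-21) = -9*(-1/21) = 3/7)
V = 3/7 ≈ 0.42857
sqrt(V - 476) = sqrt(3/7 - 476) = sqrt(-3329/7) = I*sqrt(23303)/7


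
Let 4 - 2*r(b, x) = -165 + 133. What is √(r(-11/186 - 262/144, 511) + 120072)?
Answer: √120090 ≈ 346.54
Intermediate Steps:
r(b, x) = 18 (r(b, x) = 2 - (-165 + 133)/2 = 2 - ½*(-32) = 2 + 16 = 18)
√(r(-11/186 - 262/144, 511) + 120072) = √(18 + 120072) = √120090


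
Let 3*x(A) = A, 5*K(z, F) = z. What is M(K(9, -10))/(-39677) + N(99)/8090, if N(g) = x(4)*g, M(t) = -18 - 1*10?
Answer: 2731942/160493465 ≈ 0.017022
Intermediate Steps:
K(z, F) = z/5
x(A) = A/3
M(t) = -28 (M(t) = -18 - 10 = -28)
N(g) = 4*g/3 (N(g) = ((1/3)*4)*g = 4*g/3)
M(K(9, -10))/(-39677) + N(99)/8090 = -28/(-39677) + ((4/3)*99)/8090 = -28*(-1/39677) + 132*(1/8090) = 28/39677 + 66/4045 = 2731942/160493465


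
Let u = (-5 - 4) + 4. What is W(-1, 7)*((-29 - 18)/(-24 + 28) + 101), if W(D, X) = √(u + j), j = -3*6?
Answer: 357*I*√23/4 ≈ 428.03*I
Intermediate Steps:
u = -5 (u = -9 + 4 = -5)
j = -18
W(D, X) = I*√23 (W(D, X) = √(-5 - 18) = √(-23) = I*√23)
W(-1, 7)*((-29 - 18)/(-24 + 28) + 101) = (I*√23)*((-29 - 18)/(-24 + 28) + 101) = (I*√23)*(-47/4 + 101) = (I*√23)*(357/4) = 357*I*√23/4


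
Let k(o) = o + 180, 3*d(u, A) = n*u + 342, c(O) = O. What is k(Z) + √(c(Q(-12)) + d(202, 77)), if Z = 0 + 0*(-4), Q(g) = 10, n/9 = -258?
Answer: 180 + 8*I*√2441 ≈ 180.0 + 395.25*I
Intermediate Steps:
n = -2322 (n = 9*(-258) = -2322)
Z = 0 (Z = 0 + 0 = 0)
d(u, A) = 114 - 774*u (d(u, A) = (-2322*u + 342)/3 = (342 - 2322*u)/3 = 114 - 774*u)
k(o) = 180 + o
k(Z) + √(c(Q(-12)) + d(202, 77)) = (180 + 0) + √(10 + (114 - 774*202)) = 180 + √(10 + (114 - 156348)) = 180 + √(10 - 156234) = 180 + √(-156224) = 180 + 8*I*√2441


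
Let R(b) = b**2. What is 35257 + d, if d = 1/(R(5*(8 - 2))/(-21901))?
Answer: 31709399/900 ≈ 35233.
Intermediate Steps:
d = -21901/900 (d = 1/((5*(8 - 2))**2/(-21901)) = 1/((5*6)**2*(-1/21901)) = 1/(30**2*(-1/21901)) = 1/(900*(-1/21901)) = 1/(-900/21901) = -21901/900 ≈ -24.334)
35257 + d = 35257 - 21901/900 = 31709399/900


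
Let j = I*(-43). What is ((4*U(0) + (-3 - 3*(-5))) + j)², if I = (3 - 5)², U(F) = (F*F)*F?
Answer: 25600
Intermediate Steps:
U(F) = F³ (U(F) = F²*F = F³)
I = 4 (I = (-2)² = 4)
j = -172 (j = 4*(-43) = -172)
((4*U(0) + (-3 - 3*(-5))) + j)² = ((4*0³ + (-3 - 3*(-5))) - 172)² = ((4*0 + (-3 + 15)) - 172)² = ((0 + 12) - 172)² = (12 - 172)² = (-160)² = 25600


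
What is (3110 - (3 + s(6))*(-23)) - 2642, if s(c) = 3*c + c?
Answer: 1089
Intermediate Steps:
s(c) = 4*c
(3110 - (3 + s(6))*(-23)) - 2642 = (3110 - (3 + 4*6)*(-23)) - 2642 = (3110 - (3 + 24)*(-23)) - 2642 = (3110 - 27*(-23)) - 2642 = (3110 - 1*(-621)) - 2642 = (3110 + 621) - 2642 = 3731 - 2642 = 1089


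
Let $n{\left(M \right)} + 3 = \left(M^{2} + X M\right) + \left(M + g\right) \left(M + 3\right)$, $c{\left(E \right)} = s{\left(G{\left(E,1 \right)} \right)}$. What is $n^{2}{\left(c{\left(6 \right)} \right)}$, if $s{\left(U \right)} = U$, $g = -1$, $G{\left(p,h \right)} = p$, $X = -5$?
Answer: $2304$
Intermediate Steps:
$c{\left(E \right)} = E$
$n{\left(M \right)} = -3 + M^{2} - 5 M + \left(-1 + M\right) \left(3 + M\right)$ ($n{\left(M \right)} = -3 + \left(\left(M^{2} - 5 M\right) + \left(M - 1\right) \left(M + 3\right)\right) = -3 + \left(\left(M^{2} - 5 M\right) + \left(-1 + M\right) \left(3 + M\right)\right) = -3 + \left(M^{2} - 5 M + \left(-1 + M\right) \left(3 + M\right)\right) = -3 + M^{2} - 5 M + \left(-1 + M\right) \left(3 + M\right)$)
$n^{2}{\left(c{\left(6 \right)} \right)} = \left(-6 - 18 + 2 \cdot 6^{2}\right)^{2} = \left(-6 - 18 + 2 \cdot 36\right)^{2} = \left(-6 - 18 + 72\right)^{2} = 48^{2} = 2304$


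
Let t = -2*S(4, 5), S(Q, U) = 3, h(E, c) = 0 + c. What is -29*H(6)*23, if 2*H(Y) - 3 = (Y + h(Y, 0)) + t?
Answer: -2001/2 ≈ -1000.5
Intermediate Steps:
h(E, c) = c
t = -6 (t = -2*3 = -6)
H(Y) = -3/2 + Y/2 (H(Y) = 3/2 + ((Y + 0) - 6)/2 = 3/2 + (Y - 6)/2 = 3/2 + (-6 + Y)/2 = 3/2 + (-3 + Y/2) = -3/2 + Y/2)
-29*H(6)*23 = -29*(-3/2 + (½)*6)*23 = -29*(-3/2 + 3)*23 = -29*3/2*23 = -87/2*23 = -2001/2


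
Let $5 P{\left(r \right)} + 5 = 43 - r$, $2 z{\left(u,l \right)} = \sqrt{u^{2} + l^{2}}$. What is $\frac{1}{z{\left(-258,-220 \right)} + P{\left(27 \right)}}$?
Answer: $- \frac{55}{718404} + \frac{25 \sqrt{28741}}{718404} \approx 0.005823$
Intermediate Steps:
$z{\left(u,l \right)} = \frac{\sqrt{l^{2} + u^{2}}}{2}$ ($z{\left(u,l \right)} = \frac{\sqrt{u^{2} + l^{2}}}{2} = \frac{\sqrt{l^{2} + u^{2}}}{2}$)
$P{\left(r \right)} = \frac{38}{5} - \frac{r}{5}$ ($P{\left(r \right)} = -1 + \frac{43 - r}{5} = -1 - \left(- \frac{43}{5} + \frac{r}{5}\right) = \frac{38}{5} - \frac{r}{5}$)
$\frac{1}{z{\left(-258,-220 \right)} + P{\left(27 \right)}} = \frac{1}{\frac{\sqrt{\left(-220\right)^{2} + \left(-258\right)^{2}}}{2} + \left(\frac{38}{5} - \frac{27}{5}\right)} = \frac{1}{\frac{\sqrt{48400 + 66564}}{2} + \left(\frac{38}{5} - \frac{27}{5}\right)} = \frac{1}{\frac{\sqrt{114964}}{2} + \frac{11}{5}} = \frac{1}{\frac{2 \sqrt{28741}}{2} + \frac{11}{5}} = \frac{1}{\sqrt{28741} + \frac{11}{5}} = \frac{1}{\frac{11}{5} + \sqrt{28741}}$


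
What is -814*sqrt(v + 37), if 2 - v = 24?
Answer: -814*sqrt(15) ≈ -3152.6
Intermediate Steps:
v = -22 (v = 2 - 1*24 = 2 - 24 = -22)
-814*sqrt(v + 37) = -814*sqrt(-22 + 37) = -814*sqrt(15)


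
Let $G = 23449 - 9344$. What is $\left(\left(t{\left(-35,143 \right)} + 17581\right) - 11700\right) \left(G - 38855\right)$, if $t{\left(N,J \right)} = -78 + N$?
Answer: $-142758000$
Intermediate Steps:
$G = 14105$ ($G = 23449 - 9344 = 14105$)
$\left(\left(t{\left(-35,143 \right)} + 17581\right) - 11700\right) \left(G - 38855\right) = \left(\left(\left(-78 - 35\right) + 17581\right) - 11700\right) \left(14105 - 38855\right) = \left(\left(-113 + 17581\right) - 11700\right) \left(-24750\right) = \left(17468 - 11700\right) \left(-24750\right) = 5768 \left(-24750\right) = -142758000$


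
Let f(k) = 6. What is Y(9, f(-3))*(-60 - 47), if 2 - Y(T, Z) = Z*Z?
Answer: 3638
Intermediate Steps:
Y(T, Z) = 2 - Z**2 (Y(T, Z) = 2 - Z*Z = 2 - Z**2)
Y(9, f(-3))*(-60 - 47) = (2 - 1*6**2)*(-60 - 47) = (2 - 1*36)*(-107) = (2 - 36)*(-107) = -34*(-107) = 3638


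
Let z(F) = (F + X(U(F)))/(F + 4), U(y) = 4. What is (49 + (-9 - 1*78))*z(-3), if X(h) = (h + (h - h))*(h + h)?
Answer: -1102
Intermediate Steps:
X(h) = 2*h² (X(h) = (h + 0)*(2*h) = h*(2*h) = 2*h²)
z(F) = (32 + F)/(4 + F) (z(F) = (F + 2*4²)/(F + 4) = (F + 2*16)/(4 + F) = (F + 32)/(4 + F) = (32 + F)/(4 + F))
(49 + (-9 - 1*78))*z(-3) = (49 + (-9 - 1*78))*((32 - 3)/(4 - 3)) = (49 + (-9 - 78))*(29/1) = (49 - 87)*(1*29) = -38*29 = -1102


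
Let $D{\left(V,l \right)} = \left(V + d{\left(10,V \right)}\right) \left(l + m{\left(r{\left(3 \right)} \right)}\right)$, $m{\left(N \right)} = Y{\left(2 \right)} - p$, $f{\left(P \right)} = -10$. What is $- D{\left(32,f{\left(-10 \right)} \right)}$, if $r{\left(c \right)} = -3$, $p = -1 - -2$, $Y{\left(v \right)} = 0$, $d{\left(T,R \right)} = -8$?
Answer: $264$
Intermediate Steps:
$p = 1$ ($p = -1 + 2 = 1$)
$m{\left(N \right)} = -1$ ($m{\left(N \right)} = 0 - 1 = -1$)
$D{\left(V,l \right)} = \left(-1 + l\right) \left(-8 + V\right)$ ($D{\left(V,l \right)} = \left(V - 8\right) \left(l - 1\right) = \left(-8 + V\right) \left(-1 + l\right) = \left(-1 + l\right) \left(-8 + V\right)$)
$- D{\left(32,f{\left(-10 \right)} \right)} = - (8 - 32 - -80 + 32 \left(-10\right)) = - (8 - 32 + 80 - 320) = \left(-1\right) \left(-264\right) = 264$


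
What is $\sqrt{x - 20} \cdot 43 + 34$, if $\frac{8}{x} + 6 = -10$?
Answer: $34 + \frac{43 i \sqrt{82}}{2} \approx 34.0 + 194.69 i$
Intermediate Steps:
$x = - \frac{1}{2}$ ($x = \frac{8}{-6 - 10} = \frac{8}{-16} = 8 \left(- \frac{1}{16}\right) = - \frac{1}{2} \approx -0.5$)
$\sqrt{x - 20} \cdot 43 + 34 = \sqrt{- \frac{1}{2} - 20} \cdot 43 + 34 = \sqrt{- \frac{41}{2}} \cdot 43 + 34 = \frac{i \sqrt{82}}{2} \cdot 43 + 34 = \frac{43 i \sqrt{82}}{2} + 34 = 34 + \frac{43 i \sqrt{82}}{2}$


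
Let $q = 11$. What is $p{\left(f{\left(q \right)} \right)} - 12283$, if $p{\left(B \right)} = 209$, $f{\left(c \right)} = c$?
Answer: $-12074$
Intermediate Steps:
$p{\left(f{\left(q \right)} \right)} - 12283 = 209 - 12283 = -12074$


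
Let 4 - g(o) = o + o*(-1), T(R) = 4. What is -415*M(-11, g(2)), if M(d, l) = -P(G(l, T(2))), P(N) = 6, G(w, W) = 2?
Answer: 2490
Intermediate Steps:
g(o) = 4 (g(o) = 4 - (o + o*(-1)) = 4 - (o - o) = 4 - 1*0 = 4 + 0 = 4)
M(d, l) = -6 (M(d, l) = -1*6 = -6)
-415*M(-11, g(2)) = -415*(-6) = 2490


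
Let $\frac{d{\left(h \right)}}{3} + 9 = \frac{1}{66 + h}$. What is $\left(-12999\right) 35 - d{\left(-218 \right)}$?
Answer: $- \frac{69150573}{152} \approx -4.5494 \cdot 10^{5}$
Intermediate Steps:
$d{\left(h \right)} = -27 + \frac{3}{66 + h}$
$\left(-12999\right) 35 - d{\left(-218 \right)} = \left(-12999\right) 35 - \frac{3 \left(-593 - -1962\right)}{66 - 218} = -454965 - \frac{3 \left(-593 + 1962\right)}{-152} = -454965 - 3 \left(- \frac{1}{152}\right) 1369 = -454965 - - \frac{4107}{152} = -454965 + \frac{4107}{152} = - \frac{69150573}{152}$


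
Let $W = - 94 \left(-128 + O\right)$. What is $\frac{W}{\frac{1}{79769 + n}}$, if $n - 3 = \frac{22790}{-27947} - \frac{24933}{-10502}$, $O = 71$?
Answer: $\frac{62724742710852381}{146749697} \approx 4.2743 \cdot 10^{8}$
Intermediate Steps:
$n = \frac{1337960153}{293499394}$ ($n = 3 + \left(\frac{22790}{-27947} - \frac{24933}{-10502}\right) = 3 + \left(22790 \left(- \frac{1}{27947}\right) - - \frac{24933}{10502}\right) = 3 + \left(- \frac{22790}{27947} + \frac{24933}{10502}\right) = 3 + \frac{457461971}{293499394} = \frac{1337960153}{293499394} \approx 4.5586$)
$W = 5358$ ($W = - 94 \left(-128 + 71\right) = \left(-94\right) \left(-57\right) = 5358$)
$\frac{W}{\frac{1}{79769 + n}} = \frac{5358}{\frac{1}{79769 + \frac{1337960153}{293499394}}} = \frac{5358}{\frac{1}{\frac{23413491120139}{293499394}}} = \frac{5358}{\frac{293499394}{23413491120139}} = 5358 \cdot \frac{23413491120139}{293499394} = \frac{62724742710852381}{146749697}$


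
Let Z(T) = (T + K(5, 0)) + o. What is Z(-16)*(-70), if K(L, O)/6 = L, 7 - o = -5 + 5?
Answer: -1470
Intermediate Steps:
o = 7 (o = 7 - (-5 + 5) = 7 - 1*0 = 7 + 0 = 7)
K(L, O) = 6*L
Z(T) = 37 + T (Z(T) = (T + 6*5) + 7 = (T + 30) + 7 = (30 + T) + 7 = 37 + T)
Z(-16)*(-70) = (37 - 16)*(-70) = 21*(-70) = -1470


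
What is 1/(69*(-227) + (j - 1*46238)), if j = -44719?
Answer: -1/106620 ≈ -9.3791e-6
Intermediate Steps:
1/(69*(-227) + (j - 1*46238)) = 1/(69*(-227) + (-44719 - 1*46238)) = 1/(-15663 + (-44719 - 46238)) = 1/(-15663 - 90957) = 1/(-106620) = -1/106620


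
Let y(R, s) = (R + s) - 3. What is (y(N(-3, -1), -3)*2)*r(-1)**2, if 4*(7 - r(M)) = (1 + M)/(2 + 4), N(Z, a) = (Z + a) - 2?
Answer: -1176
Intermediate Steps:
N(Z, a) = -2 + Z + a
y(R, s) = -3 + R + s
r(M) = 167/24 - M/24 (r(M) = 7 - (1 + M)/(4*(2 + 4)) = 7 - (1 + M)/(4*6) = 7 - (1/6 + M/6)/4 = 7 + (-1/24 - M/24) = 167/24 - M/24)
(y(N(-3, -1), -3)*2)*r(-1)**2 = ((-3 + (-2 - 3 - 1) - 3)*2)*(167/24 - 1/24*(-1))**2 = ((-3 - 6 - 3)*2)*(167/24 + 1/24)**2 = -12*2*7**2 = -24*49 = -1176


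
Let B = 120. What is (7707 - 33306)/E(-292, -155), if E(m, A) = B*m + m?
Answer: 25599/35332 ≈ 0.72453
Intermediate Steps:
E(m, A) = 121*m (E(m, A) = 120*m + m = 121*m)
(7707 - 33306)/E(-292, -155) = (7707 - 33306)/((121*(-292))) = -25599/(-35332) = -25599*(-1/35332) = 25599/35332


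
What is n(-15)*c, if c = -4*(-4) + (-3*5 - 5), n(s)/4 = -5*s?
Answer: -1200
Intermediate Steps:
n(s) = -20*s (n(s) = 4*(-5*s) = -20*s)
c = -4 (c = 16 + (-15 - 5) = 16 - 20 = -4)
n(-15)*c = -20*(-15)*(-4) = 300*(-4) = -1200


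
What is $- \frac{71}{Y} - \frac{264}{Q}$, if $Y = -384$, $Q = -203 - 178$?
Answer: $\frac{42809}{48768} \approx 0.87781$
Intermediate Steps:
$Q = -381$
$- \frac{71}{Y} - \frac{264}{Q} = - \frac{71}{-384} - \frac{264}{-381} = \left(-71\right) \left(- \frac{1}{384}\right) - - \frac{88}{127} = \frac{71}{384} + \frac{88}{127} = \frac{42809}{48768}$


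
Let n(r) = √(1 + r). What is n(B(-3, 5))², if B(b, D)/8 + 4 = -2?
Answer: -47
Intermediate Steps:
B(b, D) = -48 (B(b, D) = -32 + 8*(-2) = -32 - 16 = -48)
n(B(-3, 5))² = (√(1 - 48))² = (√(-47))² = (I*√47)² = -47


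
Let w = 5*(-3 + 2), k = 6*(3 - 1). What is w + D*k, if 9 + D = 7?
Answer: -29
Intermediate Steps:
D = -2 (D = -9 + 7 = -2)
k = 12 (k = 6*2 = 12)
w = -5 (w = 5*(-1) = -5)
w + D*k = -5 - 2*12 = -5 - 24 = -29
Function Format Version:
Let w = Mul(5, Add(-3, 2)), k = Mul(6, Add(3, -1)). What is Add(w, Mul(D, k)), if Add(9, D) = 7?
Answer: -29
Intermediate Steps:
D = -2 (D = Add(-9, 7) = -2)
k = 12 (k = Mul(6, 2) = 12)
w = -5 (w = Mul(5, -1) = -5)
Add(w, Mul(D, k)) = Add(-5, Mul(-2, 12)) = Add(-5, -24) = -29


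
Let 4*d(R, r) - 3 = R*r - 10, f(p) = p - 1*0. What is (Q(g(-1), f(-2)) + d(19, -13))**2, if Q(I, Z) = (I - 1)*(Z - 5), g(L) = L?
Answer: 9801/4 ≈ 2450.3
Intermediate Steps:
f(p) = p (f(p) = p + 0 = p)
Q(I, Z) = (-1 + I)*(-5 + Z)
d(R, r) = -7/4 + R*r/4 (d(R, r) = 3/4 + (R*r - 10)/4 = 3/4 + (-10 + R*r)/4 = 3/4 + (-5/2 + R*r/4) = -7/4 + R*r/4)
(Q(g(-1), f(-2)) + d(19, -13))**2 = ((5 - 1*(-2) - 5*(-1) - 1*(-2)) + (-7/4 + (1/4)*19*(-13)))**2 = ((5 + 2 + 5 + 2) + (-7/4 - 247/4))**2 = (14 - 127/2)**2 = (-99/2)**2 = 9801/4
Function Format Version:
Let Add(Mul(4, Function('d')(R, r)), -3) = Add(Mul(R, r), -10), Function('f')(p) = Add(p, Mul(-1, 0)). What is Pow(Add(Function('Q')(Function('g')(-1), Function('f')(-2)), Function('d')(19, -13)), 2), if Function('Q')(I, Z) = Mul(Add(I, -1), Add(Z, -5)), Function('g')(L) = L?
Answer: Rational(9801, 4) ≈ 2450.3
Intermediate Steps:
Function('f')(p) = p (Function('f')(p) = Add(p, 0) = p)
Function('Q')(I, Z) = Mul(Add(-1, I), Add(-5, Z))
Function('d')(R, r) = Add(Rational(-7, 4), Mul(Rational(1, 4), R, r)) (Function('d')(R, r) = Add(Rational(3, 4), Mul(Rational(1, 4), Add(Mul(R, r), -10))) = Add(Rational(3, 4), Mul(Rational(1, 4), Add(-10, Mul(R, r)))) = Add(Rational(3, 4), Add(Rational(-5, 2), Mul(Rational(1, 4), R, r))) = Add(Rational(-7, 4), Mul(Rational(1, 4), R, r)))
Pow(Add(Function('Q')(Function('g')(-1), Function('f')(-2)), Function('d')(19, -13)), 2) = Pow(Add(Add(5, Mul(-1, -2), Mul(-5, -1), Mul(-1, -2)), Add(Rational(-7, 4), Mul(Rational(1, 4), 19, -13))), 2) = Pow(Add(Add(5, 2, 5, 2), Add(Rational(-7, 4), Rational(-247, 4))), 2) = Pow(Add(14, Rational(-127, 2)), 2) = Pow(Rational(-99, 2), 2) = Rational(9801, 4)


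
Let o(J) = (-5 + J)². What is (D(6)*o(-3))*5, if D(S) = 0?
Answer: 0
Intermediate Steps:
(D(6)*o(-3))*5 = (0*(-5 - 3)²)*5 = (0*(-8)²)*5 = (0*64)*5 = 0*5 = 0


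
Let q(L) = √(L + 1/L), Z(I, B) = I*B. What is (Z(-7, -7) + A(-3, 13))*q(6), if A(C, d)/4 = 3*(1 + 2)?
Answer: 85*√222/6 ≈ 211.08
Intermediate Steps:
Z(I, B) = B*I
A(C, d) = 36 (A(C, d) = 4*(3*(1 + 2)) = 4*(3*3) = 4*9 = 36)
(Z(-7, -7) + A(-3, 13))*q(6) = (-7*(-7) + 36)*√(6 + 1/6) = (49 + 36)*√(6 + ⅙) = 85*√(37/6) = 85*(√222/6) = 85*√222/6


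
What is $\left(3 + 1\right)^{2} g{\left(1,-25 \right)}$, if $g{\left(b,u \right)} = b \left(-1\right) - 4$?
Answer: $-80$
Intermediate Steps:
$g{\left(b,u \right)} = -4 - b$ ($g{\left(b,u \right)} = - b - 4 = -4 - b$)
$\left(3 + 1\right)^{2} g{\left(1,-25 \right)} = \left(3 + 1\right)^{2} \left(-4 - 1\right) = 4^{2} \left(-4 - 1\right) = 16 \left(-5\right) = -80$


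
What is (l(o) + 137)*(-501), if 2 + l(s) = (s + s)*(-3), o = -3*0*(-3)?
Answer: -67635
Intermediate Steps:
o = 0 (o = 0*(-3) = 0)
l(s) = -2 - 6*s (l(s) = -2 + (s + s)*(-3) = -2 + (2*s)*(-3) = -2 - 6*s)
(l(o) + 137)*(-501) = ((-2 - 6*0) + 137)*(-501) = ((-2 + 0) + 137)*(-501) = (-2 + 137)*(-501) = 135*(-501) = -67635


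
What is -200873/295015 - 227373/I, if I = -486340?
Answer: -1224565169/5739103804 ≈ -0.21337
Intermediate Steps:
-200873/295015 - 227373/I = -200873/295015 - 227373/(-486340) = -200873*1/295015 - 227373*(-1/486340) = -200873/295015 + 227373/486340 = -1224565169/5739103804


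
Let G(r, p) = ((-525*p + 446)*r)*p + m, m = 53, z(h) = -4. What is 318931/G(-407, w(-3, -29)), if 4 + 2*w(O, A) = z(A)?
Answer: 318931/4144941 ≈ 0.076945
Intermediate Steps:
w(O, A) = -4 (w(O, A) = -2 + (½)*(-4) = -2 - 2 = -4)
G(r, p) = 53 + p*r*(446 - 525*p) (G(r, p) = ((-525*p + 446)*r)*p + 53 = ((446 - 525*p)*r)*p + 53 = (r*(446 - 525*p))*p + 53 = p*r*(446 - 525*p) + 53 = 53 + p*r*(446 - 525*p))
318931/G(-407, w(-3, -29)) = 318931/(53 - 525*(-407)*(-4)² + 446*(-4)*(-407)) = 318931/(53 - 525*(-407)*16 + 726088) = 318931/(53 + 3418800 + 726088) = 318931/4144941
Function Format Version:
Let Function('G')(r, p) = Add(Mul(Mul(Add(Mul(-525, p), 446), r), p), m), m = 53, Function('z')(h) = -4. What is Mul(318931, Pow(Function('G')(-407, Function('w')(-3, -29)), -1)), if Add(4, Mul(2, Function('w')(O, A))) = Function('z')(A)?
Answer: Rational(318931, 4144941) ≈ 0.076945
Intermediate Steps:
Function('w')(O, A) = -4 (Function('w')(O, A) = Add(-2, Mul(Rational(1, 2), -4)) = Add(-2, -2) = -4)
Function('G')(r, p) = Add(53, Mul(p, r, Add(446, Mul(-525, p)))) (Function('G')(r, p) = Add(Mul(Mul(Add(Mul(-525, p), 446), r), p), 53) = Add(Mul(Mul(Add(446, Mul(-525, p)), r), p), 53) = Add(Mul(Mul(r, Add(446, Mul(-525, p))), p), 53) = Add(Mul(p, r, Add(446, Mul(-525, p))), 53) = Add(53, Mul(p, r, Add(446, Mul(-525, p)))))
Mul(318931, Pow(Function('G')(-407, Function('w')(-3, -29)), -1)) = Mul(318931, Pow(Add(53, Mul(-525, -407, Pow(-4, 2)), Mul(446, -4, -407)), -1)) = Mul(318931, Pow(Add(53, Mul(-525, -407, 16), 726088), -1)) = Mul(318931, Pow(Add(53, 3418800, 726088), -1)) = Mul(318931, Pow(4144941, -1)) = Mul(318931, Rational(1, 4144941)) = Rational(318931, 4144941)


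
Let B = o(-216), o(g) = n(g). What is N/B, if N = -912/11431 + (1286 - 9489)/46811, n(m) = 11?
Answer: -136460125/5886061951 ≈ -0.023184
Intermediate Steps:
o(g) = 11
B = 11
N = -136460125/535096541 (N = -912*1/11431 - 8203*1/46811 = -912/11431 - 8203/46811 = -136460125/535096541 ≈ -0.25502)
N/B = -136460125/535096541/11 = -136460125/535096541*1/11 = -136460125/5886061951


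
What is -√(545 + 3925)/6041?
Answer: -√4470/6041 ≈ -0.011067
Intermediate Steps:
-√(545 + 3925)/6041 = -√4470*(1/6041) = -√4470/6041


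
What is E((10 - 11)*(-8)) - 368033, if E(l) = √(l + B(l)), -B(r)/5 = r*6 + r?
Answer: -368033 + 4*I*√17 ≈ -3.6803e+5 + 16.492*I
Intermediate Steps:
B(r) = -35*r (B(r) = -5*(r*6 + r) = -5*(6*r + r) = -35*r)
E(l) = √34*√(-l) (E(l) = √(l - 35*l) = √(-34*l) = √34*√(-l))
E((10 - 11)*(-8)) - 368033 = √34*√(-(10 - 11)*(-8)) - 368033 = √34*√(-(-1)*(-8)) - 368033 = √34*√(-1*8) - 368033 = √34*√(-8) - 368033 = √34*(2*I*√2) - 368033 = 4*I*√17 - 368033 = -368033 + 4*I*√17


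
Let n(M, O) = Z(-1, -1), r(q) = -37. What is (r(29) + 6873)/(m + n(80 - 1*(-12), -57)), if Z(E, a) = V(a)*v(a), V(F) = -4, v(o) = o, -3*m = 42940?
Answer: -5127/10732 ≈ -0.47773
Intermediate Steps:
m = -42940/3 (m = -1/3*42940 = -42940/3 ≈ -14313.)
Z(E, a) = -4*a
n(M, O) = 4 (n(M, O) = -4*(-1) = 4)
(r(29) + 6873)/(m + n(80 - 1*(-12), -57)) = (-37 + 6873)/(-42940/3 + 4) = 6836/(-42928/3) = 6836*(-3/42928) = -5127/10732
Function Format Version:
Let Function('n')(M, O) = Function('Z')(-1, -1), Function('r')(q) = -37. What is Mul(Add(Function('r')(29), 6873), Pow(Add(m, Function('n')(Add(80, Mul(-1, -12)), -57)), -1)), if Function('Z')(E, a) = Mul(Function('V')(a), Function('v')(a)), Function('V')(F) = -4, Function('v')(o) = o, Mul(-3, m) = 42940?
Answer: Rational(-5127, 10732) ≈ -0.47773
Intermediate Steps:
m = Rational(-42940, 3) (m = Mul(Rational(-1, 3), 42940) = Rational(-42940, 3) ≈ -14313.)
Function('Z')(E, a) = Mul(-4, a)
Function('n')(M, O) = 4 (Function('n')(M, O) = Mul(-4, -1) = 4)
Mul(Add(Function('r')(29), 6873), Pow(Add(m, Function('n')(Add(80, Mul(-1, -12)), -57)), -1)) = Mul(Add(-37, 6873), Pow(Add(Rational(-42940, 3), 4), -1)) = Mul(6836, Pow(Rational(-42928, 3), -1)) = Mul(6836, Rational(-3, 42928)) = Rational(-5127, 10732)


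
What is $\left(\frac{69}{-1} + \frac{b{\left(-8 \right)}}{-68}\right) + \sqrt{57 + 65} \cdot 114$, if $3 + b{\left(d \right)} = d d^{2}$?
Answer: $- \frac{4177}{68} + 114 \sqrt{122} \approx 1197.7$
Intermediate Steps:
$b{\left(d \right)} = -3 + d^{3}$ ($b{\left(d \right)} = -3 + d d^{2} = -3 + d^{3}$)
$\left(\frac{69}{-1} + \frac{b{\left(-8 \right)}}{-68}\right) + \sqrt{57 + 65} \cdot 114 = \left(\frac{69}{-1} + \frac{-3 + \left(-8\right)^{3}}{-68}\right) + \sqrt{57 + 65} \cdot 114 = \left(69 \left(-1\right) + \left(-3 - 512\right) \left(- \frac{1}{68}\right)\right) + \sqrt{122} \cdot 114 = \left(-69 - - \frac{515}{68}\right) + 114 \sqrt{122} = \left(-69 + \frac{515}{68}\right) + 114 \sqrt{122} = - \frac{4177}{68} + 114 \sqrt{122}$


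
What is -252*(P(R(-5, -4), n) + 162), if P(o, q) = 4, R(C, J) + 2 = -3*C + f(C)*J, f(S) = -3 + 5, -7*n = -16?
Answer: -41832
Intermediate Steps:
n = 16/7 (n = -⅐*(-16) = 16/7 ≈ 2.2857)
f(S) = 2
R(C, J) = -2 - 3*C + 2*J (R(C, J) = -2 + (-3*C + 2*J) = -2 - 3*C + 2*J)
-252*(P(R(-5, -4), n) + 162) = -252*(4 + 162) = -252*166 = -41832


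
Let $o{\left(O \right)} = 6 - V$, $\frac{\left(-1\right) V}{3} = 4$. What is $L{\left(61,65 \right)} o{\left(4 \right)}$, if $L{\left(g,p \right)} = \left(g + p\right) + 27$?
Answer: $2754$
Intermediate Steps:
$V = -12$ ($V = \left(-3\right) 4 = -12$)
$o{\left(O \right)} = 18$ ($o{\left(O \right)} = 6 - -12 = 6 + 12 = 18$)
$L{\left(g,p \right)} = 27 + g + p$
$L{\left(61,65 \right)} o{\left(4 \right)} = \left(27 + 61 + 65\right) 18 = 153 \cdot 18 = 2754$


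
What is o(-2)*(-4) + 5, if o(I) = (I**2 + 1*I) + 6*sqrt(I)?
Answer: -3 - 24*I*sqrt(2) ≈ -3.0 - 33.941*I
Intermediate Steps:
o(I) = I + I**2 + 6*sqrt(I) (o(I) = (I**2 + I) + 6*sqrt(I) = (I + I**2) + 6*sqrt(I) = I + I**2 + 6*sqrt(I))
o(-2)*(-4) + 5 = (-2 + (-2)**2 + 6*sqrt(-2))*(-4) + 5 = (-2 + 4 + 6*(I*sqrt(2)))*(-4) + 5 = (-2 + 4 + 6*I*sqrt(2))*(-4) + 5 = (2 + 6*I*sqrt(2))*(-4) + 5 = (-8 - 24*I*sqrt(2)) + 5 = -3 - 24*I*sqrt(2)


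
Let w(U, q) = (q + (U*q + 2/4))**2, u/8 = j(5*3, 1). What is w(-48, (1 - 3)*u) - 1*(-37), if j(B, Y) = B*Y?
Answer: 508998869/4 ≈ 1.2725e+8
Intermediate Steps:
u = 120 (u = 8*((5*3)*1) = 8*(15*1) = 8*15 = 120)
w(U, q) = (1/2 + q + U*q)**2 (w(U, q) = (q + (U*q + 2*(1/4)))**2 = (q + (U*q + 1/2))**2 = (q + (1/2 + U*q))**2 = (1/2 + q + U*q)**2)
w(-48, (1 - 3)*u) - 1*(-37) = (1 + 2*((1 - 3)*120) + 2*(-48)*((1 - 3)*120))**2/4 - 1*(-37) = (1 + 2*(-2*120) + 2*(-48)*(-2*120))**2/4 + 37 = (1 + 2*(-240) + 2*(-48)*(-240))**2/4 + 37 = (1 - 480 + 23040)**2/4 + 37 = (1/4)*22561**2 + 37 = (1/4)*508998721 + 37 = 508998721/4 + 37 = 508998869/4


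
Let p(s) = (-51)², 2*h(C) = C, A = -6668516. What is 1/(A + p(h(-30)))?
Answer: -1/6665915 ≈ -1.5002e-7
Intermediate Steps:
h(C) = C/2
p(s) = 2601
1/(A + p(h(-30))) = 1/(-6668516 + 2601) = 1/(-6665915) = -1/6665915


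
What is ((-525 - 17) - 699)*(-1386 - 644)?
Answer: 2519230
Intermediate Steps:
((-525 - 17) - 699)*(-1386 - 644) = (-542 - 699)*(-2030) = -1241*(-2030) = 2519230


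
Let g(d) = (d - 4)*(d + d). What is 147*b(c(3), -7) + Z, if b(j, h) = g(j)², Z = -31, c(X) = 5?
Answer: 14669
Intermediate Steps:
g(d) = 2*d*(-4 + d) (g(d) = (-4 + d)*(2*d) = 2*d*(-4 + d))
b(j, h) = 4*j²*(-4 + j)² (b(j, h) = (2*j*(-4 + j))² = 4*j²*(-4 + j)²)
147*b(c(3), -7) + Z = 147*(4*5²*(-4 + 5)²) - 31 = 147*(4*25*1²) - 31 = 147*(4*25*1) - 31 = 147*100 - 31 = 14700 - 31 = 14669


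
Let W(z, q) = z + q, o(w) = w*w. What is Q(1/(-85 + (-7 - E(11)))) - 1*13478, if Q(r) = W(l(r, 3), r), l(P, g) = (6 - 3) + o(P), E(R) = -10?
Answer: -90605981/6724 ≈ -13475.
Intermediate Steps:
o(w) = w**2
l(P, g) = 3 + P**2 (l(P, g) = (6 - 3) + P**2 = 3 + P**2)
W(z, q) = q + z
Q(r) = 3 + r + r**2 (Q(r) = r + (3 + r**2) = 3 + r + r**2)
Q(1/(-85 + (-7 - E(11)))) - 1*13478 = (3 + 1/(-85 + (-7 - 1*(-10))) + (1/(-85 + (-7 - 1*(-10))))**2) - 1*13478 = (3 + 1/(-85 + (-7 + 10)) + (1/(-85 + (-7 + 10)))**2) - 13478 = (3 + 1/(-85 + 3) + (1/(-85 + 3))**2) - 13478 = (3 + 1/(-82) + (1/(-82))**2) - 13478 = (3 - 1/82 + (-1/82)**2) - 13478 = (3 - 1/82 + 1/6724) - 13478 = 20091/6724 - 13478 = -90605981/6724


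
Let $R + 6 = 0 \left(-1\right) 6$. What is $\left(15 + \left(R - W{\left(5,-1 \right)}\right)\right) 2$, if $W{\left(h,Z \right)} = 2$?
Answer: $14$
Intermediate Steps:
$R = -6$ ($R = -6 + 0 \left(-1\right) 6 = -6 + 0 \cdot 6 = -6 + 0 = -6$)
$\left(15 + \left(R - W{\left(5,-1 \right)}\right)\right) 2 = \left(15 - 8\right) 2 = 7 \cdot 2 = 14$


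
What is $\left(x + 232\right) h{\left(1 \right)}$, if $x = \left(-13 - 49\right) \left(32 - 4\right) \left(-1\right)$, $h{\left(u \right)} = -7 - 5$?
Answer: $-23616$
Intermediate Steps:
$h{\left(u \right)} = -12$
$x = 1736$ ($x = \left(-62\right) 28 \left(-1\right) = \left(-1736\right) \left(-1\right) = 1736$)
$\left(x + 232\right) h{\left(1 \right)} = \left(1736 + 232\right) \left(-12\right) = 1968 \left(-12\right) = -23616$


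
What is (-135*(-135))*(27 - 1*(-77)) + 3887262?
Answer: 5782662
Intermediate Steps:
(-135*(-135))*(27 - 1*(-77)) + 3887262 = 18225*(27 + 77) + 3887262 = 18225*104 + 3887262 = 1895400 + 3887262 = 5782662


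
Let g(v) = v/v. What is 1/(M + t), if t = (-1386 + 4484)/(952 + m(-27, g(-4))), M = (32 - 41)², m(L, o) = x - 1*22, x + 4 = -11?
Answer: 915/77213 ≈ 0.011850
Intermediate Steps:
g(v) = 1
x = -15 (x = -4 - 11 = -15)
m(L, o) = -37 (m(L, o) = -15 - 1*22 = -15 - 22 = -37)
M = 81 (M = (-9)² = 81)
t = 3098/915 (t = (-1386 + 4484)/(952 - 37) = 3098/915 ≈ 3.3858)
1/(M + t) = 1/(81 + 3098/915) = 1/(77213/915) = 915/77213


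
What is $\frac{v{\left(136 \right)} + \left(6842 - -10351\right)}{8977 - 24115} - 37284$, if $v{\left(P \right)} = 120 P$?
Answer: $- \frac{188146235}{5046} \approx -37286.0$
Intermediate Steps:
$\frac{v{\left(136 \right)} + \left(6842 - -10351\right)}{8977 - 24115} - 37284 = \frac{120 \cdot 136 + \left(6842 - -10351\right)}{8977 - 24115} - 37284 = \frac{16320 + \left(6842 + 10351\right)}{-15138} - 37284 = \left(16320 + 17193\right) \left(- \frac{1}{15138}\right) - 37284 = 33513 \left(- \frac{1}{15138}\right) - 37284 = - \frac{11171}{5046} - 37284 = - \frac{188146235}{5046}$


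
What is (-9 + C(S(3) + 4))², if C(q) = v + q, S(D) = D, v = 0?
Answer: 4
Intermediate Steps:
C(q) = q (C(q) = 0 + q = q)
(-9 + C(S(3) + 4))² = (-9 + (3 + 4))² = (-9 + 7)² = (-2)² = 4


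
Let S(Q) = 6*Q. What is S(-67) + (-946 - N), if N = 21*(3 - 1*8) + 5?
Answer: -1248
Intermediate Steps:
N = -100 (N = 21*(3 - 8) + 5 = 21*(-5) + 5 = -105 + 5 = -100)
S(-67) + (-946 - N) = 6*(-67) + (-946 - 1*(-100)) = -402 + (-946 + 100) = -402 - 846 = -1248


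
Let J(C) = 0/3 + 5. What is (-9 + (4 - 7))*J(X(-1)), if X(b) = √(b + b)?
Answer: -60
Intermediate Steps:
X(b) = √2*√b (X(b) = √(2*b) = √2*√b)
J(C) = 5 (J(C) = 0*(⅓) + 5 = 0 + 5 = 5)
(-9 + (4 - 7))*J(X(-1)) = (-9 + (4 - 7))*5 = (-9 - 3)*5 = -12*5 = -60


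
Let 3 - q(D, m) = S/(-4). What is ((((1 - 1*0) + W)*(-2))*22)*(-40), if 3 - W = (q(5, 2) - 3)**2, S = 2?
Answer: 6600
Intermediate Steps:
q(D, m) = 7/2 (q(D, m) = 3 - 2/(-4) = 3 - 2*(-1)/4 = 3 - 1*(-1/2) = 3 + 1/2 = 7/2)
W = 11/4 (W = 3 - (7/2 - 3)**2 = 3 - (1/2)**2 = 3 - 1*1/4 = 3 - 1/4 = 11/4 ≈ 2.7500)
((((1 - 1*0) + W)*(-2))*22)*(-40) = ((((1 - 1*0) + 11/4)*(-2))*22)*(-40) = ((((1 + 0) + 11/4)*(-2))*22)*(-40) = (((1 + 11/4)*(-2))*22)*(-40) = (((15/4)*(-2))*22)*(-40) = -15/2*22*(-40) = -165*(-40) = 6600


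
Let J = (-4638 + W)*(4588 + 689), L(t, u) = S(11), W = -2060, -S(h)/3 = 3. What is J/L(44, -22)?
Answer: 11781782/3 ≈ 3.9273e+6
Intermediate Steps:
S(h) = -9 (S(h) = -3*3 = -9)
L(t, u) = -9
J = -35345346 (J = (-4638 - 2060)*(4588 + 689) = -6698*5277 = -35345346)
J/L(44, -22) = -35345346/(-9) = -35345346*(-1/9) = 11781782/3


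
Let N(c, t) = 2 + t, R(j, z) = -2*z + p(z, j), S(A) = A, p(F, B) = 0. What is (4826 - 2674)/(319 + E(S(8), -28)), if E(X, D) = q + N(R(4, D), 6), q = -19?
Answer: 538/77 ≈ 6.9870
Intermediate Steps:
R(j, z) = -2*z (R(j, z) = -2*z + 0 = -2*z)
E(X, D) = -11 (E(X, D) = -19 + (2 + 6) = -19 + 8 = -11)
(4826 - 2674)/(319 + E(S(8), -28)) = (4826 - 2674)/(319 - 11) = 2152/308 = 2152*(1/308) = 538/77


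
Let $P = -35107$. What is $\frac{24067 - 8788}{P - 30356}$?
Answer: $- \frac{5093}{21821} \approx -0.2334$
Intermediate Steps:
$\frac{24067 - 8788}{P - 30356} = \frac{24067 - 8788}{-35107 - 30356} = \frac{15279}{-65463} = 15279 \left(- \frac{1}{65463}\right) = - \frac{5093}{21821}$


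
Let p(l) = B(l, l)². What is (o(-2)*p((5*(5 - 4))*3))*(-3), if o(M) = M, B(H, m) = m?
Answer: 1350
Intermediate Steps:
p(l) = l²
(o(-2)*p((5*(5 - 4))*3))*(-3) = -2*225*(5 - 4)²*(-3) = -2*((5*1)*3)²*(-3) = -2*(5*3)²*(-3) = -2*15²*(-3) = -2*225*(-3) = -450*(-3) = 1350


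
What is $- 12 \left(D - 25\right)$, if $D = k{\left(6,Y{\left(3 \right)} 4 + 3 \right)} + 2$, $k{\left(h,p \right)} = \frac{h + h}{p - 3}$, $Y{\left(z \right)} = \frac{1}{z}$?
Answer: $168$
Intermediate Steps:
$k{\left(h,p \right)} = \frac{2 h}{-3 + p}$
$D = 11$ ($D = 2 \cdot 6 \frac{1}{-3 + \left(\frac{1}{3} \cdot 4 + 3\right)} + 2 = 2 \cdot 6 \frac{1}{-3 + \left(\frac{4}{3} + 3\right)} + 2 = 2 \cdot 6 \frac{1}{-3 + \frac{13}{3}} + 2 = 2 \cdot 6 \frac{1}{\frac{4}{3}} + 2 = 2 \cdot 6 \cdot \frac{3}{4} + 2 = 9 + 2 = 11$)
$- 12 \left(D - 25\right) = - 12 \left(11 - 25\right) = \left(-12\right) \left(-14\right) = 168$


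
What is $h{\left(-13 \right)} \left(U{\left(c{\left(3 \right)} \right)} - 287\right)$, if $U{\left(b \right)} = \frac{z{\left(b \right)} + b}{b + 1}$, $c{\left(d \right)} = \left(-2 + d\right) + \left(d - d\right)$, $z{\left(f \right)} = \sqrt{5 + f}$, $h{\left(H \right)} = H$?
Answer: $\frac{7449}{2} - \frac{13 \sqrt{6}}{2} \approx 3708.6$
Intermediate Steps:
$c{\left(d \right)} = -2 + d$ ($c{\left(d \right)} = \left(-2 + d\right) + 0 = -2 + d$)
$U{\left(b \right)} = \frac{b + \sqrt{5 + b}}{1 + b}$ ($U{\left(b \right)} = \frac{\sqrt{5 + b} + b}{b + 1} = \frac{b + \sqrt{5 + b}}{1 + b}$)
$h{\left(-13 \right)} \left(U{\left(c{\left(3 \right)} \right)} - 287\right) = - 13 \left(\frac{\left(-2 + 3\right) + \sqrt{5 + \left(-2 + 3\right)}}{1 + \left(-2 + 3\right)} - 287\right) = - 13 \left(\frac{1 + \sqrt{5 + 1}}{1 + 1} - 287\right) = - 13 \left(\frac{1 + \sqrt{6}}{2} - 287\right) = - 13 \left(\left(\frac{1}{2} + \frac{\sqrt{6}}{2}\right) - 287\right) = - 13 \left(- \frac{573}{2} + \frac{\sqrt{6}}{2}\right) = \frac{7449}{2} - \frac{13 \sqrt{6}}{2}$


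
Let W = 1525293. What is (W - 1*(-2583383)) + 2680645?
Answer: 6789321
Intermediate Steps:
(W - 1*(-2583383)) + 2680645 = (1525293 - 1*(-2583383)) + 2680645 = (1525293 + 2583383) + 2680645 = 4108676 + 2680645 = 6789321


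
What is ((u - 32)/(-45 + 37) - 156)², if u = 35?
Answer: 1565001/64 ≈ 24453.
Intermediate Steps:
((u - 32)/(-45 + 37) - 156)² = ((35 - 32)/(-45 + 37) - 156)² = (3/(-8) - 156)² = (3*(-⅛) - 156)² = (-3/8 - 156)² = (-1251/8)² = 1565001/64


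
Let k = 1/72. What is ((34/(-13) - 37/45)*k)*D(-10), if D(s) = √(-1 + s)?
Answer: -2011*I*√11/42120 ≈ -0.15835*I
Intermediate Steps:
k = 1/72 ≈ 0.013889
((34/(-13) - 37/45)*k)*D(-10) = ((34/(-13) - 37/45)*(1/72))*√(-1 - 10) = ((34*(-1/13) - 37*1/45)*(1/72))*√(-11) = ((-34/13 - 37/45)*(1/72))*(I*√11) = (-2011/585*1/72)*(I*√11) = -2011*I*√11/42120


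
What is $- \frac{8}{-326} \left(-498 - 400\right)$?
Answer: $- \frac{3592}{163} \approx -22.037$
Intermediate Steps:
$- \frac{8}{-326} \left(-498 - 400\right) = \left(-8\right) \left(- \frac{1}{326}\right) \left(-898\right) = \frac{4}{163} \left(-898\right) = - \frac{3592}{163}$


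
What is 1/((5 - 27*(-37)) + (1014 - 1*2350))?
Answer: -1/332 ≈ -0.0030120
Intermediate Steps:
1/((5 - 27*(-37)) + (1014 - 1*2350)) = 1/((5 + 999) + (1014 - 2350)) = 1/(1004 - 1336) = 1/(-332) = -1/332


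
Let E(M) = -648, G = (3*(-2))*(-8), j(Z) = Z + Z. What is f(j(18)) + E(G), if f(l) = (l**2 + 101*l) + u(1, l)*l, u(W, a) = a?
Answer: 5580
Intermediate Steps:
j(Z) = 2*Z
f(l) = 2*l**2 + 101*l (f(l) = (l**2 + 101*l) + l*l = (l**2 + 101*l) + l**2 = 2*l**2 + 101*l)
G = 48 (G = -6*(-8) = 48)
f(j(18)) + E(G) = (2*18)*(101 + 2*(2*18)) - 648 = 36*(101 + 2*36) - 648 = 36*(101 + 72) - 648 = 36*173 - 648 = 6228 - 648 = 5580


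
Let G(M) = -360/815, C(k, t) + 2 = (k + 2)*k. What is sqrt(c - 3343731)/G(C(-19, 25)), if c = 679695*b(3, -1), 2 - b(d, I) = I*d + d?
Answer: -163*I*sqrt(1984341)/72 ≈ -3189.1*I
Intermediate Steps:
C(k, t) = -2 + k*(2 + k) (C(k, t) = -2 + (k + 2)*k = -2 + (2 + k)*k = -2 + k*(2 + k))
b(d, I) = 2 - d - I*d (b(d, I) = 2 - (I*d + d) = 2 - (d + I*d) = 2 + (-d - I*d) = 2 - d - I*d)
G(M) = -72/163 (G(M) = -360*1/815 = -72/163)
c = 1359390 (c = 679695*(2 - 1*3 - 1*(-1)*3) = 679695*(2 - 3 + 3) = 679695*2 = 1359390)
sqrt(c - 3343731)/G(C(-19, 25)) = sqrt(1359390 - 3343731)/(-72/163) = sqrt(-1984341)*(-163/72) = (I*sqrt(1984341))*(-163/72) = -163*I*sqrt(1984341)/72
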